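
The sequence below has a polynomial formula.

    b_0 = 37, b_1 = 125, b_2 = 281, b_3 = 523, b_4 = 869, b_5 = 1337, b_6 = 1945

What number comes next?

2711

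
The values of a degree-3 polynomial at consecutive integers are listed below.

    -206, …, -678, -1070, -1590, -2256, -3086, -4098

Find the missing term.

-396

Using the last 6 terms:
First differences: -392, -520, -666, -830, -1012
Second differences: -128, -146, -164, -182
Third differences: -18, -18, -18
Constant third difference = -18.
Extend backward: -128 + 18 = -110;  -392 + 110 = -282;  -678 + 282 = -396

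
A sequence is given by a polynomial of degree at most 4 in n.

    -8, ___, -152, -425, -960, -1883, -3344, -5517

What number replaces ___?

-39

Using the last 6 terms:
Δ: -273, -535, -923, -1461, -2173
Δ²: -262, -388, -538, -712
Δ³: -126, -150, -174
Δ⁴: -24, -24
Constant fourth difference = -24.
Extend backward: -126 + 24 = -102;  -262 + 102 = -160;  -273 + 160 = -113;  -152 + 113 = -39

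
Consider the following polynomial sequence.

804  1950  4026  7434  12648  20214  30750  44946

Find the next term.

63564

1146  2076  3408  5214  7566  10536  14196
930  1332  1806  2352  2970  3660
402  474  546  618  690
72  72  72  72
Fourth differences constant at 72.
690 + 72 = 762;  3660 + 762 = 4422;  14196 + 4422 = 18618;  44946 + 18618 = 63564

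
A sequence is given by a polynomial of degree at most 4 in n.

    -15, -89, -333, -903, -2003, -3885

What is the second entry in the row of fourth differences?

-48

D1: -74, -244, -570, -1100, -1882
D2: -170, -326, -530, -782
D3: -156, -204, -252
D4: -48, -48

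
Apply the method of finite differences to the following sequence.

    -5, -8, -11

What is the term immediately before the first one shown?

First differences: -3  -3
The first differences are constant at -3.
Work back: -5 + 3 = -2

-2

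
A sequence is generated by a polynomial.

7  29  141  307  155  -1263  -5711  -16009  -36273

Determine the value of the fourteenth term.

-552103

D1: 22 , 112 , 166 , -152 , -1418 , -4448 , -10298 , -20264
D2: 90 , 54 , -318 , -1266 , -3030 , -5850 , -9966
D3: -36 , -372 , -948 , -1764 , -2820 , -4116
D4: -336 , -576 , -816 , -1056 , -1296
D5: -240 , -240 , -240 , -240
Fifth differences constant at -240.
-1296 − 240 = -1536;  -4116 − 1536 = -5652;  -9966 − 5652 = -15618;  -20264 − 15618 = -35882;  -36273 − 35882 = -72155
-1536 − 240 = -1776;  -5652 − 1776 = -7428;  -15618 − 7428 = -23046;  -35882 − 23046 = -58928;  -72155 − 58928 = -131083
-1776 − 240 = -2016;  -7428 − 2016 = -9444;  -23046 − 9444 = -32490;  -58928 − 32490 = -91418;  -131083 − 91418 = -222501
-2016 − 240 = -2256;  -9444 − 2256 = -11700;  -32490 − 11700 = -44190;  -91418 − 44190 = -135608;  -222501 − 135608 = -358109
-2256 − 240 = -2496;  -11700 − 2496 = -14196;  -44190 − 14196 = -58386;  -135608 − 58386 = -193994;  -358109 − 193994 = -552103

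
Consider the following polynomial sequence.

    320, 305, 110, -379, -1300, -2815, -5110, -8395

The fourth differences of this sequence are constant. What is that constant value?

-24

D1: -15, -195, -489, -921, -1515, -2295, -3285
D2: -180, -294, -432, -594, -780, -990
D3: -114, -138, -162, -186, -210
D4: -24, -24, -24, -24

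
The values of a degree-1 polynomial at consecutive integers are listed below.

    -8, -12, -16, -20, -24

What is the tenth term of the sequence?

D1: -4  -4  -4  -4
The first differences are constant (-4).
-24 − 4 = -28
-28 − 4 = -32
-32 − 4 = -36
-36 − 4 = -40
-40 − 4 = -44

-44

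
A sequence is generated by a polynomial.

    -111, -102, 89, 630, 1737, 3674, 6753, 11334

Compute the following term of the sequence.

Δ: 9, 191, 541, 1107, 1937, 3079, 4581
Δ²: 182, 350, 566, 830, 1142, 1502
Δ³: 168, 216, 264, 312, 360
Δ⁴: 48, 48, 48, 48
Fourth differences constant at 48.
360 + 48 = 408;  1502 + 408 = 1910;  4581 + 1910 = 6491;  11334 + 6491 = 17825

17825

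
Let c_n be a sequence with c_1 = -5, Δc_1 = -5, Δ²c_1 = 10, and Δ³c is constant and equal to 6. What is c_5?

Build the table forward from the leading diagonal:
Δ³: 6, 6, 6, 6, 6
Δ²: 10, 16, 22, 28, 34
Δ: -5, 5, 21, 43, 71
c: -5, -10, -5, 16, 59

59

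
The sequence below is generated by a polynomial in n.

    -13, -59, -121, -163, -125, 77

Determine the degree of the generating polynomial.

D1: -46, -62, -42, 38, 202
D2: -16, 20, 80, 164
D3: 36, 60, 84
D4: 24, 24
The fourth differences are constant, so the polynomial has degree 4.

4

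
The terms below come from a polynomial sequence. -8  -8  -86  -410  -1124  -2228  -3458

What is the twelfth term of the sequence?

31342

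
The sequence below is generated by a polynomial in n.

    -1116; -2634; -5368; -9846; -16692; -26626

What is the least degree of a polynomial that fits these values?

First differences: -1518, -2734, -4478, -6846, -9934
Second differences: -1216, -1744, -2368, -3088
Third differences: -528, -624, -720
Fourth differences: -96, -96
The fourth differences are constant, so the polynomial has degree 4.

4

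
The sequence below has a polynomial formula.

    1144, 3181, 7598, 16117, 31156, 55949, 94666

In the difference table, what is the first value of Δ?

2037

First differences: 2037, 4417, 8519, 15039, 24793, 38717
Second differences: 2380, 4102, 6520, 9754, 13924
Third differences: 1722, 2418, 3234, 4170
Fourth differences: 696, 816, 936
Fifth differences: 120, 120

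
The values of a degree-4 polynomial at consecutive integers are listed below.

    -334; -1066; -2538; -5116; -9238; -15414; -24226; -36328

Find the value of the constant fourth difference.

D1: -732, -1472, -2578, -4122, -6176, -8812, -12102
D2: -740, -1106, -1544, -2054, -2636, -3290
D3: -366, -438, -510, -582, -654
D4: -72, -72, -72, -72

-72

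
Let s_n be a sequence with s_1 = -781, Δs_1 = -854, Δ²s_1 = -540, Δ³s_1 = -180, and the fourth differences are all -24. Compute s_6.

-12371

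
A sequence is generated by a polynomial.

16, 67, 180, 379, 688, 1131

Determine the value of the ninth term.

3504

D1: 51 , 113 , 199 , 309 , 443
D2: 62 , 86 , 110 , 134
D3: 24 , 24 , 24
The third differences are constant (24).
134 + 24 = 158;  443 + 158 = 601;  1131 + 601 = 1732
158 + 24 = 182;  601 + 182 = 783;  1732 + 783 = 2515
182 + 24 = 206;  783 + 206 = 989;  2515 + 989 = 3504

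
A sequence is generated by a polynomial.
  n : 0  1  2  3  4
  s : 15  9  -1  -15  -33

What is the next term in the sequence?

-55

-6  -10  -14  -18
-4  -4  -4
Constant second difference = -4, so extend:
-18 − 4 = -22;  -33 − 22 = -55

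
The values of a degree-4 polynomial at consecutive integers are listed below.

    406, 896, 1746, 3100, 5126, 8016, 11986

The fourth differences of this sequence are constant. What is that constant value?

24

First differences: 490, 850, 1354, 2026, 2890, 3970
Second differences: 360, 504, 672, 864, 1080
Third differences: 144, 168, 192, 216
Fourth differences: 24, 24, 24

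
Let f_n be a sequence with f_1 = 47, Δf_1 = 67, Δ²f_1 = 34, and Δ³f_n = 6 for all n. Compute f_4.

356

Build the table forward from the leading diagonal:
D3: 6  6  6  6
D2: 34  40  46  52
D1: 67  101  141  187
f: 47  114  215  356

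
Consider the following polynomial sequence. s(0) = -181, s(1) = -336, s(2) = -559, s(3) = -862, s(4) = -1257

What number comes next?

D1: -155, -223, -303, -395
D2: -68, -80, -92
D3: -12, -12
The third differences are constant (-12).
-92 − 12 = -104;  -395 − 104 = -499;  -1257 − 499 = -1756

-1756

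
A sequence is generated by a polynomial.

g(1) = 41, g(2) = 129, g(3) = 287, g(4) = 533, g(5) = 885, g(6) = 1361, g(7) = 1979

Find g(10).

First differences: 88, 158, 246, 352, 476, 618
Second differences: 70, 88, 106, 124, 142
Third differences: 18, 18, 18, 18
Third differences constant at 18.
142 + 18 = 160;  618 + 160 = 778;  1979 + 778 = 2757
160 + 18 = 178;  778 + 178 = 956;  2757 + 956 = 3713
178 + 18 = 196;  956 + 196 = 1152;  3713 + 1152 = 4865

4865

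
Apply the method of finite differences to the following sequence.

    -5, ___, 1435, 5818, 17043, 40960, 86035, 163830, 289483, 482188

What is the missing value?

180

Using the last 8 terms:
D1: 4383  11225  23917  45075  77795  125653  192705
D2: 6842  12692  21158  32720  47858  67052
D3: 5850  8466  11562  15138  19194
D4: 2616  3096  3576  4056
D5: 480  480  480
Constant fifth difference = 480.
Extend backward: 2616 − 480 = 2136;  5850 − 2136 = 3714;  6842 − 3714 = 3128;  4383 − 3128 = 1255;  1435 − 1255 = 180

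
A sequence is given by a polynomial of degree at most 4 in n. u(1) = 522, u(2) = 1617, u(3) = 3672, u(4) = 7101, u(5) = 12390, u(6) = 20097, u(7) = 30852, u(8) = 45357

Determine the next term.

64386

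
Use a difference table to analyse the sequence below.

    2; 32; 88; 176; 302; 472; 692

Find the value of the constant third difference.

D1: 30, 56, 88, 126, 170, 220
D2: 26, 32, 38, 44, 50
D3: 6, 6, 6, 6

6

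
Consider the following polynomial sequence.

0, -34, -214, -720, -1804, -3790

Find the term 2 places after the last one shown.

-34, -180, -506, -1084, -1986
-146, -326, -578, -902
-180, -252, -324
-72, -72
Constant fourth difference = -72, so extend:
-324 − 72 = -396;  -902 − 396 = -1298;  -1986 − 1298 = -3284;  -3790 − 3284 = -7074
-396 − 72 = -468;  -1298 − 468 = -1766;  -3284 − 1766 = -5050;  -7074 − 5050 = -12124

-12124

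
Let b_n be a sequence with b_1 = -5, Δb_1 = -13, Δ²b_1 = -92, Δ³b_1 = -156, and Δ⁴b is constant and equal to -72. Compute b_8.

-10008

Build the table forward from the leading diagonal:
Fourth differences: -72  -72  -72  -72  -72  -72  -72  -72
Third differences: -156  -228  -300  -372  -444  -516  -588  -660
Second differences: -92  -248  -476  -776  -1148  -1592  -2108  -2696
First differences: -13  -105  -353  -829  -1605  -2753  -4345  -6453
b: -5  -18  -123  -476  -1305  -2910  -5663  -10008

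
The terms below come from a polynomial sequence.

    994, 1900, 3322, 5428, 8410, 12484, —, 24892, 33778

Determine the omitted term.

Using the first 6 terms:
Δ: 906  1422  2106  2982  4074
Δ²: 516  684  876  1092
Δ³: 168  192  216
Δ⁴: 24  24
Constant fourth difference = 24.
Extend forward: 216 + 24 = 240;  1092 + 240 = 1332;  4074 + 1332 = 5406;  12484 + 5406 = 17890

17890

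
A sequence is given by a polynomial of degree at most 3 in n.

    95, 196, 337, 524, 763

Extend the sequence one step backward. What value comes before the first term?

First differences: 101  141  187  239
Second differences: 40  46  52
Third differences: 6  6
The third differences are constant at 6.
Work back: 40 − 6 = 34;  101 − 34 = 67;  95 − 67 = 28

28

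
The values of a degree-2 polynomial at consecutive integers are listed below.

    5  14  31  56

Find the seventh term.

179

Δ: 9  17  25
Δ²: 8  8
Constant second difference = 8, so extend:
25 + 8 = 33;  56 + 33 = 89
33 + 8 = 41;  89 + 41 = 130
41 + 8 = 49;  130 + 49 = 179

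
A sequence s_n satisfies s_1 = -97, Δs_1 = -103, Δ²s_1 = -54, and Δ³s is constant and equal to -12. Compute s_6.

Build the table forward from the leading diagonal:
Third differences: -12, -12, -12, -12, -12, -12
Second differences: -54, -66, -78, -90, -102, -114
First differences: -103, -157, -223, -301, -391, -493
s: -97, -200, -357, -580, -881, -1272

-1272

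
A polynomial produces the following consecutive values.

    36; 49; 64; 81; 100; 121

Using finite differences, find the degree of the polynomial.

2

Δ: 13, 15, 17, 19, 21
Δ²: 2, 2, 2, 2
The second differences are constant, so the polynomial has degree 2.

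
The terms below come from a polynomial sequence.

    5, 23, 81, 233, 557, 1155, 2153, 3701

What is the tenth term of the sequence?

First differences: 18, 58, 152, 324, 598, 998, 1548
Second differences: 40, 94, 172, 274, 400, 550
Third differences: 54, 78, 102, 126, 150
Fourth differences: 24, 24, 24, 24
Fourth differences constant at 24.
150 + 24 = 174;  550 + 174 = 724;  1548 + 724 = 2272;  3701 + 2272 = 5973
174 + 24 = 198;  724 + 198 = 922;  2272 + 922 = 3194;  5973 + 3194 = 9167

9167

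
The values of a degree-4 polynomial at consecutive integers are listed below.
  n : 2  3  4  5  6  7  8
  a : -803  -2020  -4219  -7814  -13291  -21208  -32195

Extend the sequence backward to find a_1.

-226

Δ: -1217, -2199, -3595, -5477, -7917, -10987
Δ²: -982, -1396, -1882, -2440, -3070
Δ³: -414, -486, -558, -630
Δ⁴: -72, -72, -72
The fourth differences are constant at -72.
Work back: -414 + 72 = -342;  -982 + 342 = -640;  -1217 + 640 = -577;  -803 + 577 = -226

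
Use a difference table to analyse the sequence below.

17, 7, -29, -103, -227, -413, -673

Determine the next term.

First differences: -10, -36, -74, -124, -186, -260
Second differences: -26, -38, -50, -62, -74
Third differences: -12, -12, -12, -12
Third differences constant at -12.
-74 − 12 = -86;  -260 − 86 = -346;  -673 − 346 = -1019

-1019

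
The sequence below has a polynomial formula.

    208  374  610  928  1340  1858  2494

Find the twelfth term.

7864

D1: 166, 236, 318, 412, 518, 636
D2: 70, 82, 94, 106, 118
D3: 12, 12, 12, 12
Third differences constant at 12.
118 + 12 = 130;  636 + 130 = 766;  2494 + 766 = 3260
130 + 12 = 142;  766 + 142 = 908;  3260 + 908 = 4168
142 + 12 = 154;  908 + 154 = 1062;  4168 + 1062 = 5230
154 + 12 = 166;  1062 + 166 = 1228;  5230 + 1228 = 6458
166 + 12 = 178;  1228 + 178 = 1406;  6458 + 1406 = 7864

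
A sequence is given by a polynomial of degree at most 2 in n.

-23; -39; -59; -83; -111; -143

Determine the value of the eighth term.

D1: -16, -20, -24, -28, -32
D2: -4, -4, -4, -4
Constant second difference = -4, so extend:
-32 − 4 = -36;  -143 − 36 = -179
-36 − 4 = -40;  -179 − 40 = -219

-219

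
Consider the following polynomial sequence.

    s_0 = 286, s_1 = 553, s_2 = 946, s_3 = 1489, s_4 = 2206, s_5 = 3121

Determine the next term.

4258

First differences: 267 , 393 , 543 , 717 , 915
Second differences: 126 , 150 , 174 , 198
Third differences: 24 , 24 , 24
Third differences constant at 24.
198 + 24 = 222;  915 + 222 = 1137;  3121 + 1137 = 4258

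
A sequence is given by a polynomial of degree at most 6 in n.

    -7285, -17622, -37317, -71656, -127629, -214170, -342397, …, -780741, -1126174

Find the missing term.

Using the first 7 terms:
First differences: -10337, -19695, -34339, -55973, -86541, -128227
Second differences: -9358, -14644, -21634, -30568, -41686
Third differences: -5286, -6990, -8934, -11118
Fourth differences: -1704, -1944, -2184
Fifth differences: -240, -240
Constant fifth difference = -240.
Extend forward: -2184 − 240 = -2424;  -11118 − 2424 = -13542;  -41686 − 13542 = -55228;  -128227 − 55228 = -183455;  -342397 − 183455 = -525852

-525852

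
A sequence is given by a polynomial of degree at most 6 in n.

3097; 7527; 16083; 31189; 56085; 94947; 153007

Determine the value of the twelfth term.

1003437

Δ: 4430 , 8556 , 15106 , 24896 , 38862 , 58060
Δ²: 4126 , 6550 , 9790 , 13966 , 19198
Δ³: 2424 , 3240 , 4176 , 5232
Δ⁴: 816 , 936 , 1056
Δ⁵: 120 , 120
Fifth differences constant at 120.
1056 + 120 = 1176;  5232 + 1176 = 6408;  19198 + 6408 = 25606;  58060 + 25606 = 83666;  153007 + 83666 = 236673
1176 + 120 = 1296;  6408 + 1296 = 7704;  25606 + 7704 = 33310;  83666 + 33310 = 116976;  236673 + 116976 = 353649
1296 + 120 = 1416;  7704 + 1416 = 9120;  33310 + 9120 = 42430;  116976 + 42430 = 159406;  353649 + 159406 = 513055
1416 + 120 = 1536;  9120 + 1536 = 10656;  42430 + 10656 = 53086;  159406 + 53086 = 212492;  513055 + 212492 = 725547
1536 + 120 = 1656;  10656 + 1656 = 12312;  53086 + 12312 = 65398;  212492 + 65398 = 277890;  725547 + 277890 = 1003437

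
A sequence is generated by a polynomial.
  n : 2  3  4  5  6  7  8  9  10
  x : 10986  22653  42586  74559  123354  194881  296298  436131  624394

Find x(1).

11667  19933  31973  48795  71527  101417  139833  188263
8266  12040  16822  22732  29890  38416  48430
3774  4782  5910  7158  8526  10014
1008  1128  1248  1368  1488
120  120  120  120
The fifth differences are constant at 120.
Work back: 1008 − 120 = 888;  3774 − 888 = 2886;  8266 − 2886 = 5380;  11667 − 5380 = 6287;  10986 − 6287 = 4699

4699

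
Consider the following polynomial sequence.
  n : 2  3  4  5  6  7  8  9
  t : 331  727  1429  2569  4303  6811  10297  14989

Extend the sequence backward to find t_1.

133

396, 702, 1140, 1734, 2508, 3486, 4692
306, 438, 594, 774, 978, 1206
132, 156, 180, 204, 228
24, 24, 24, 24
The fourth differences are constant at 24.
Work back: 132 − 24 = 108;  306 − 108 = 198;  396 − 198 = 198;  331 − 198 = 133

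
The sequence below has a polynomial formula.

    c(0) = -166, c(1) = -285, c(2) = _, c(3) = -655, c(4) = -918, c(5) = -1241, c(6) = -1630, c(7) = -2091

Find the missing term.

Using the last 5 terms:
D1: -263, -323, -389, -461
D2: -60, -66, -72
D3: -6, -6
Constant third difference = -6.
Extend backward: -60 + 6 = -54;  -263 + 54 = -209;  -655 + 209 = -446

-446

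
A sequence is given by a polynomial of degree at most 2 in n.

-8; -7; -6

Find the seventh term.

-2

First differences: 1 , 1
First differences constant at 1.
-6 + 1 = -5
-5 + 1 = -4
-4 + 1 = -3
-3 + 1 = -2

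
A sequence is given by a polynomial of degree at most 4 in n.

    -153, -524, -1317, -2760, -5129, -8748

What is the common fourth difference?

D1: -371, -793, -1443, -2369, -3619
D2: -422, -650, -926, -1250
D3: -228, -276, -324
D4: -48, -48

-48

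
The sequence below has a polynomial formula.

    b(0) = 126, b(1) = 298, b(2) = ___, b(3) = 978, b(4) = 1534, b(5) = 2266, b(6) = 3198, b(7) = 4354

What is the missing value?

Using the last 5 terms:
556  732  932  1156
176  200  224
24  24
Constant third difference = 24.
Extend backward: 176 − 24 = 152;  556 − 152 = 404;  978 − 404 = 574

574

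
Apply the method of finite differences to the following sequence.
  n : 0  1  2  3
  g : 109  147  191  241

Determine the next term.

297

38 , 44 , 50
6 , 6
Constant second difference = 6, so extend:
50 + 6 = 56;  241 + 56 = 297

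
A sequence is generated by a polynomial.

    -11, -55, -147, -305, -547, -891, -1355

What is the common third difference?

D1: -44, -92, -158, -242, -344, -464
D2: -48, -66, -84, -102, -120
D3: -18, -18, -18, -18

-18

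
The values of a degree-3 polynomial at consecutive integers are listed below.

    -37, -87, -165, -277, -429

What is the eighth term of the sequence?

-1185

-50, -78, -112, -152
-28, -34, -40
-6, -6
Constant third difference = -6, so extend:
-40 − 6 = -46;  -152 − 46 = -198;  -429 − 198 = -627
-46 − 6 = -52;  -198 − 52 = -250;  -627 − 250 = -877
-52 − 6 = -58;  -250 − 58 = -308;  -877 − 308 = -1185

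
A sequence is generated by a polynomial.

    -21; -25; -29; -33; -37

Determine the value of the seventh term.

-45

First differences: -4, -4, -4, -4
Constant first difference = -4, so extend:
-37 − 4 = -41
-41 − 4 = -45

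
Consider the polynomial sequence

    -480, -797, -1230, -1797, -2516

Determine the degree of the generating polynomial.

3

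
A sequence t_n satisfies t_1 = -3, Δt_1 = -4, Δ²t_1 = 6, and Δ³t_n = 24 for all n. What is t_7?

Build the table forward from the leading diagonal:
Third differences: 24, 24, 24, 24, 24, 24, 24
Second differences: 6, 30, 54, 78, 102, 126, 150
First differences: -4, 2, 32, 86, 164, 266, 392
t: -3, -7, -5, 27, 113, 277, 543

543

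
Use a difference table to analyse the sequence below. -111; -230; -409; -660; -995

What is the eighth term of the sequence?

D1: -119  -179  -251  -335
D2: -60  -72  -84
D3: -12  -12
The third differences are constant (-12).
-84 − 12 = -96;  -335 − 96 = -431;  -995 − 431 = -1426
-96 − 12 = -108;  -431 − 108 = -539;  -1426 − 539 = -1965
-108 − 12 = -120;  -539 − 120 = -659;  -1965 − 659 = -2624

-2624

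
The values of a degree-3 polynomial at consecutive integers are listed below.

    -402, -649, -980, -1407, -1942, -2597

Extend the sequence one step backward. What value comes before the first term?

-227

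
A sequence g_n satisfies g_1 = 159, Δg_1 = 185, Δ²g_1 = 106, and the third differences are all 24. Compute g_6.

2384

Build the table forward from the leading diagonal:
D3: 24  24  24  24  24  24
D2: 106  130  154  178  202  226
D1: 185  291  421  575  753  955
g: 159  344  635  1056  1631  2384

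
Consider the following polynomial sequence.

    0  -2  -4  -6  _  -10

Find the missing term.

-8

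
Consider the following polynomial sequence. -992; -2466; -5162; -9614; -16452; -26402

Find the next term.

D1: -1474 , -2696 , -4452 , -6838 , -9950
D2: -1222 , -1756 , -2386 , -3112
D3: -534 , -630 , -726
D4: -96 , -96
The fourth differences are constant (-96).
-726 − 96 = -822;  -3112 − 822 = -3934;  -9950 − 3934 = -13884;  -26402 − 13884 = -40286

-40286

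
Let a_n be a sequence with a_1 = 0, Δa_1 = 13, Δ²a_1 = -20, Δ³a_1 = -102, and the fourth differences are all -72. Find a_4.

Build the table forward from the leading diagonal:
Fourth differences: -72  -72  -72  -72
Third differences: -102  -174  -246  -318
Second differences: -20  -122  -296  -542
First differences: 13  -7  -129  -425
a: 0  13  6  -123

-123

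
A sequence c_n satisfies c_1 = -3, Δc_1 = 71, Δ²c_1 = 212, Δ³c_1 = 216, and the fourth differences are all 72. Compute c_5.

Build the table forward from the leading diagonal:
Δ⁴: 72, 72, 72, 72, 72
Δ³: 216, 288, 360, 432, 504
Δ²: 212, 428, 716, 1076, 1508
Δ: 71, 283, 711, 1427, 2503
c: -3, 68, 351, 1062, 2489

2489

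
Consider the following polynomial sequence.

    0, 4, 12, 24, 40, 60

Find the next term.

Δ: 4 , 8 , 12 , 16 , 20
Δ²: 4 , 4 , 4 , 4
Constant second difference = 4, so extend:
20 + 4 = 24;  60 + 24 = 84

84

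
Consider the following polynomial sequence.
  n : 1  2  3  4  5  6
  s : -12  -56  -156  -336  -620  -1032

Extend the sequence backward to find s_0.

Δ: -44, -100, -180, -284, -412
Δ²: -56, -80, -104, -128
Δ³: -24, -24, -24
The third differences are constant at -24.
Work back: -56 + 24 = -32;  -44 + 32 = -12;  -12 + 12 = 0

0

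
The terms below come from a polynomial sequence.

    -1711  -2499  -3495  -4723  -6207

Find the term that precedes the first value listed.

-1107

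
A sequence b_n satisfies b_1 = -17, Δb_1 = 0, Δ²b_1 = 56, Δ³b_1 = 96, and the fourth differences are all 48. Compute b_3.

39

Build the table forward from the leading diagonal:
D4: 48  48  48
D3: 96  144  192
D2: 56  152  296
D1: 0  56  208
b: -17  -17  39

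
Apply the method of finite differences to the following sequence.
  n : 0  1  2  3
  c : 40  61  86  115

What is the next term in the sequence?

148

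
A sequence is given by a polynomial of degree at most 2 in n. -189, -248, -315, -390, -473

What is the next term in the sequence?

-564

Δ: -59, -67, -75, -83
Δ²: -8, -8, -8
Constant second difference = -8, so extend:
-83 − 8 = -91;  -473 − 91 = -564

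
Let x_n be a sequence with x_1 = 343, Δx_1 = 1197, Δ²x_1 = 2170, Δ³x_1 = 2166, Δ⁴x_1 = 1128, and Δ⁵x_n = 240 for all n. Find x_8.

174622

Build the table forward from the leading diagonal:
D5: 240, 240, 240, 240, 240, 240, 240, 240
D4: 1128, 1368, 1608, 1848, 2088, 2328, 2568, 2808
D3: 2166, 3294, 4662, 6270, 8118, 10206, 12534, 15102
D2: 2170, 4336, 7630, 12292, 18562, 26680, 36886, 49420
D1: 1197, 3367, 7703, 15333, 27625, 46187, 72867, 109753
x: 343, 1540, 4907, 12610, 27943, 55568, 101755, 174622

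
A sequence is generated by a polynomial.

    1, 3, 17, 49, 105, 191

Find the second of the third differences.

6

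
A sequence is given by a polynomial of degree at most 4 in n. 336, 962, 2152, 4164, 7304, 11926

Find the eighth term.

Δ: 626 , 1190 , 2012 , 3140 , 4622
Δ²: 564 , 822 , 1128 , 1482
Δ³: 258 , 306 , 354
Δ⁴: 48 , 48
Constant fourth difference = 48, so extend:
354 + 48 = 402;  1482 + 402 = 1884;  4622 + 1884 = 6506;  11926 + 6506 = 18432
402 + 48 = 450;  1884 + 450 = 2334;  6506 + 2334 = 8840;  18432 + 8840 = 27272

27272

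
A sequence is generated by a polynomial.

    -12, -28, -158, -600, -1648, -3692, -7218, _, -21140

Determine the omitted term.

-12808

Using the first 7 terms:
D1: -16  -130  -442  -1048  -2044  -3526
D2: -114  -312  -606  -996  -1482
D3: -198  -294  -390  -486
D4: -96  -96  -96
Constant fourth difference = -96.
Extend forward: -486 − 96 = -582;  -1482 − 582 = -2064;  -3526 − 2064 = -5590;  -7218 − 5590 = -12808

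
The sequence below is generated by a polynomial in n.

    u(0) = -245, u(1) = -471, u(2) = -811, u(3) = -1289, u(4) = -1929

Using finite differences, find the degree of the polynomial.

3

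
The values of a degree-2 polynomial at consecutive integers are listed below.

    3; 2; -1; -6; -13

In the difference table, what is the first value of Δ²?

-2

D1: -1, -3, -5, -7
D2: -2, -2, -2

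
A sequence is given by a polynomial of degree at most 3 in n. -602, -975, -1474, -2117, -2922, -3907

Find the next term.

-5090

First differences: -373 , -499 , -643 , -805 , -985
Second differences: -126 , -144 , -162 , -180
Third differences: -18 , -18 , -18
Third differences constant at -18.
-180 − 18 = -198;  -985 − 198 = -1183;  -3907 − 1183 = -5090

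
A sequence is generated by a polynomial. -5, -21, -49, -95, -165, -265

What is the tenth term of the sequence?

D1: -16, -28, -46, -70, -100
D2: -12, -18, -24, -30
D3: -6, -6, -6
The third differences are constant (-6).
-30 − 6 = -36;  -100 − 36 = -136;  -265 − 136 = -401
-36 − 6 = -42;  -136 − 42 = -178;  -401 − 178 = -579
-42 − 6 = -48;  -178 − 48 = -226;  -579 − 226 = -805
-48 − 6 = -54;  -226 − 54 = -280;  -805 − 280 = -1085

-1085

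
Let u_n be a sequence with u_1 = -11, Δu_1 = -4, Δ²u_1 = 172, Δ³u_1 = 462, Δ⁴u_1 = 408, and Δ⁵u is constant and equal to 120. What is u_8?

36543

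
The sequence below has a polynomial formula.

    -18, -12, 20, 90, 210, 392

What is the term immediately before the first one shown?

-10

6, 32, 70, 120, 182
26, 38, 50, 62
12, 12, 12
The third differences are constant at 12.
Work back: 26 − 12 = 14;  6 − 14 = -8;  -18 + 8 = -10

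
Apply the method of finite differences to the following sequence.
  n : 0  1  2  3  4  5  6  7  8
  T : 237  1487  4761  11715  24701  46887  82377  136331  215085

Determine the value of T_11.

683667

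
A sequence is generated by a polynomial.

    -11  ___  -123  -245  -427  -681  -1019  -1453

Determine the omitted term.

-49

Using the last 6 terms:
First differences: -122, -182, -254, -338, -434
Second differences: -60, -72, -84, -96
Third differences: -12, -12, -12
Constant third difference = -12.
Extend backward: -60 + 12 = -48;  -122 + 48 = -74;  -123 + 74 = -49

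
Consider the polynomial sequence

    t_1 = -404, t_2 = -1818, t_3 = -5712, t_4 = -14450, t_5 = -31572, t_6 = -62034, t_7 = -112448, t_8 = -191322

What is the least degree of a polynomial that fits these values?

Δ: -1414, -3894, -8738, -17122, -30462, -50414, -78874
Δ²: -2480, -4844, -8384, -13340, -19952, -28460
Δ³: -2364, -3540, -4956, -6612, -8508
Δ⁴: -1176, -1416, -1656, -1896
Δ⁵: -240, -240, -240
The fifth differences are constant, so the polynomial has degree 5.

5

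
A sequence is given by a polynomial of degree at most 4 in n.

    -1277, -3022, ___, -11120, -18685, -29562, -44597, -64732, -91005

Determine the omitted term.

-6117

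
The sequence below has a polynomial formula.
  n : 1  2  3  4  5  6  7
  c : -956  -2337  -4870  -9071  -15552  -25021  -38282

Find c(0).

-1381, -2533, -4201, -6481, -9469, -13261
-1152, -1668, -2280, -2988, -3792
-516, -612, -708, -804
-96, -96, -96
The fourth differences are constant at -96.
Work back: -516 + 96 = -420;  -1152 + 420 = -732;  -1381 + 732 = -649;  -956 + 649 = -307

-307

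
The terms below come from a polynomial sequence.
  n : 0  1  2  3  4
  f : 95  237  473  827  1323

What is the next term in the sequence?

1985

Δ: 142, 236, 354, 496
Δ²: 94, 118, 142
Δ³: 24, 24
The third differences are constant (24).
142 + 24 = 166;  496 + 166 = 662;  1323 + 662 = 1985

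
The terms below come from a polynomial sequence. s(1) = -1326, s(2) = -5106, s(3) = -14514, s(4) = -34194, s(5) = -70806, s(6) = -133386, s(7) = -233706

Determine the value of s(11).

First differences: -3780  -9408  -19680  -36612  -62580  -100320
Second differences: -5628  -10272  -16932  -25968  -37740
Third differences: -4644  -6660  -9036  -11772
Fourth differences: -2016  -2376  -2736
Fifth differences: -360  -360
The fifth differences are constant (-360).
-2736 − 360 = -3096;  -11772 − 3096 = -14868;  -37740 − 14868 = -52608;  -100320 − 52608 = -152928;  -233706 − 152928 = -386634
-3096 − 360 = -3456;  -14868 − 3456 = -18324;  -52608 − 18324 = -70932;  -152928 − 70932 = -223860;  -386634 − 223860 = -610494
-3456 − 360 = -3816;  -18324 − 3816 = -22140;  -70932 − 22140 = -93072;  -223860 − 93072 = -316932;  -610494 − 316932 = -927426
-3816 − 360 = -4176;  -22140 − 4176 = -26316;  -93072 − 26316 = -119388;  -316932 − 119388 = -436320;  -927426 − 436320 = -1363746

-1363746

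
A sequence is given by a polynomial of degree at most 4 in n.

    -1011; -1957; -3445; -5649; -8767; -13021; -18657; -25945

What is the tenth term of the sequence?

-46677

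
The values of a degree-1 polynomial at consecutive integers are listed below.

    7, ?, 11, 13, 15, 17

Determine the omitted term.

9

Using the last 4 terms:
D1: 2, 2, 2
Constant first difference = 2.
Extend backward: 11 − 2 = 9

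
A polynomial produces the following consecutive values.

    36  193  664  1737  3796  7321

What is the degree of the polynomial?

Δ: 157, 471, 1073, 2059, 3525
Δ²: 314, 602, 986, 1466
Δ³: 288, 384, 480
Δ⁴: 96, 96
The fourth differences are constant, so the polynomial has degree 4.

4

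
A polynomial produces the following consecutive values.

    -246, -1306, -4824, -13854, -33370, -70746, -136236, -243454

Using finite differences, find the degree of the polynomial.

5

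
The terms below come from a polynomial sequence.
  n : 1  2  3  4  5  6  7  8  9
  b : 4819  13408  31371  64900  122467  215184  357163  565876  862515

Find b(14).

4712080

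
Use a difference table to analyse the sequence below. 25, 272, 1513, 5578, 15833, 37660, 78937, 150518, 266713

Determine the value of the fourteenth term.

247, 1241, 4065, 10255, 21827, 41277, 71581, 116195
994, 2824, 6190, 11572, 19450, 30304, 44614
1830, 3366, 5382, 7878, 10854, 14310
1536, 2016, 2496, 2976, 3456
480, 480, 480, 480
The fifth differences are constant (480).
3456 + 480 = 3936;  14310 + 3936 = 18246;  44614 + 18246 = 62860;  116195 + 62860 = 179055;  266713 + 179055 = 445768
3936 + 480 = 4416;  18246 + 4416 = 22662;  62860 + 22662 = 85522;  179055 + 85522 = 264577;  445768 + 264577 = 710345
4416 + 480 = 4896;  22662 + 4896 = 27558;  85522 + 27558 = 113080;  264577 + 113080 = 377657;  710345 + 377657 = 1088002
4896 + 480 = 5376;  27558 + 5376 = 32934;  113080 + 32934 = 146014;  377657 + 146014 = 523671;  1088002 + 523671 = 1611673
5376 + 480 = 5856;  32934 + 5856 = 38790;  146014 + 38790 = 184804;  523671 + 184804 = 708475;  1611673 + 708475 = 2320148

2320148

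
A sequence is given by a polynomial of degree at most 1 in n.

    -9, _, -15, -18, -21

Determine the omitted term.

-12

Using the last 3 terms:
D1: -3, -3
Constant first difference = -3.
Extend backward: -15 + 3 = -12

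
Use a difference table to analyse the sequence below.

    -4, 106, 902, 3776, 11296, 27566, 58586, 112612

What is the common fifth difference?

360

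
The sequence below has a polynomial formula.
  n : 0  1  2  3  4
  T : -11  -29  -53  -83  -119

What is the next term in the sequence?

-161

First differences: -18, -24, -30, -36
Second differences: -6, -6, -6
Constant second difference = -6, so extend:
-36 − 6 = -42;  -119 − 42 = -161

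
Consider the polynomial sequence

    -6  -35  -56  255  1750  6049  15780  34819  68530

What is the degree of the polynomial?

First differences: -29, -21, 311, 1495, 4299, 9731, 19039, 33711
Second differences: 8, 332, 1184, 2804, 5432, 9308, 14672
Third differences: 324, 852, 1620, 2628, 3876, 5364
Fourth differences: 528, 768, 1008, 1248, 1488
Fifth differences: 240, 240, 240, 240
The fifth differences are constant, so the polynomial has degree 5.

5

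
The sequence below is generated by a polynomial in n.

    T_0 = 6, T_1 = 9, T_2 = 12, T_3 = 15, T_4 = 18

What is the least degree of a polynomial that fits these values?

Δ: 3, 3, 3, 3
The first differences are constant, so the polynomial has degree 1.

1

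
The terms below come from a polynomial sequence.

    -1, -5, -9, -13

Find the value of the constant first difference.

-4

Δ: -4, -4, -4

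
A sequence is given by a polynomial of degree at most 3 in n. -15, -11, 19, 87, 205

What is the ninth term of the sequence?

First differences: 4, 30, 68, 118
Second differences: 26, 38, 50
Third differences: 12, 12
Third differences constant at 12.
50 + 12 = 62;  118 + 62 = 180;  205 + 180 = 385
62 + 12 = 74;  180 + 74 = 254;  385 + 254 = 639
74 + 12 = 86;  254 + 86 = 340;  639 + 340 = 979
86 + 12 = 98;  340 + 98 = 438;  979 + 438 = 1417

1417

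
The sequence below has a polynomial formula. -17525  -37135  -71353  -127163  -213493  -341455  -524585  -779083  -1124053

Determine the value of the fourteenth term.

-5108143

Δ: -19610, -34218, -55810, -86330, -127962, -183130, -254498, -344970
Δ²: -14608, -21592, -30520, -41632, -55168, -71368, -90472
Δ³: -6984, -8928, -11112, -13536, -16200, -19104
Δ⁴: -1944, -2184, -2424, -2664, -2904
Δ⁵: -240, -240, -240, -240
Fifth differences constant at -240.
-2904 − 240 = -3144;  -19104 − 3144 = -22248;  -90472 − 22248 = -112720;  -344970 − 112720 = -457690;  -1124053 − 457690 = -1581743
-3144 − 240 = -3384;  -22248 − 3384 = -25632;  -112720 − 25632 = -138352;  -457690 − 138352 = -596042;  -1581743 − 596042 = -2177785
-3384 − 240 = -3624;  -25632 − 3624 = -29256;  -138352 − 29256 = -167608;  -596042 − 167608 = -763650;  -2177785 − 763650 = -2941435
-3624 − 240 = -3864;  -29256 − 3864 = -33120;  -167608 − 33120 = -200728;  -763650 − 200728 = -964378;  -2941435 − 964378 = -3905813
-3864 − 240 = -4104;  -33120 − 4104 = -37224;  -200728 − 37224 = -237952;  -964378 − 237952 = -1202330;  -3905813 − 1202330 = -5108143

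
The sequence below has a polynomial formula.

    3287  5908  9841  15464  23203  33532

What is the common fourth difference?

48

First differences: 2621, 3933, 5623, 7739, 10329
Second differences: 1312, 1690, 2116, 2590
Third differences: 378, 426, 474
Fourth differences: 48, 48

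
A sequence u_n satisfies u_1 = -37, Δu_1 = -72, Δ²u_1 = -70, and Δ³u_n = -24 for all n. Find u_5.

Build the table forward from the leading diagonal:
D3: -24  -24  -24  -24  -24
D2: -70  -94  -118  -142  -166
D1: -72  -142  -236  -354  -496
u: -37  -109  -251  -487  -841

-841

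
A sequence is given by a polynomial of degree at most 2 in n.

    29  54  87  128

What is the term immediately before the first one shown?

Δ: 25  33  41
Δ²: 8  8
The second differences are constant at 8.
Work back: 25 − 8 = 17;  29 − 17 = 12

12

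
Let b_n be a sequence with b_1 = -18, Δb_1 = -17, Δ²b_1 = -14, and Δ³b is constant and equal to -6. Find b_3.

-66

Build the table forward from the leading diagonal:
Δ³: -6, -6, -6
Δ²: -14, -20, -26
Δ: -17, -31, -51
b: -18, -35, -66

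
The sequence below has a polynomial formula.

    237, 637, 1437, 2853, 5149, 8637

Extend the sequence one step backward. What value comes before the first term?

Δ: 400  800  1416  2296  3488
Δ²: 400  616  880  1192
Δ³: 216  264  312
Δ⁴: 48  48
The fourth differences are constant at 48.
Work back: 216 − 48 = 168;  400 − 168 = 232;  400 − 232 = 168;  237 − 168 = 69

69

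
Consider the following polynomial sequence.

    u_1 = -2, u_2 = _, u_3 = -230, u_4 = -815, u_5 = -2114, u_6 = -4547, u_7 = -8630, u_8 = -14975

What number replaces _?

-35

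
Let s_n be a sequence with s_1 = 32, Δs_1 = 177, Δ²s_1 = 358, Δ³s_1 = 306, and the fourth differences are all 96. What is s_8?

Build the table forward from the leading diagonal:
D4: 96, 96, 96, 96, 96, 96, 96, 96
D3: 306, 402, 498, 594, 690, 786, 882, 978
D2: 358, 664, 1066, 1564, 2158, 2848, 3634, 4516
D1: 177, 535, 1199, 2265, 3829, 5987, 8835, 12469
s: 32, 209, 744, 1943, 4208, 8037, 14024, 22859

22859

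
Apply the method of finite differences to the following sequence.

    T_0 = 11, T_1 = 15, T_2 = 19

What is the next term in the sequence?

4  4
Constant first difference = 4, so extend:
19 + 4 = 23

23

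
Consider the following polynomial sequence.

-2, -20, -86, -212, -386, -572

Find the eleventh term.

1258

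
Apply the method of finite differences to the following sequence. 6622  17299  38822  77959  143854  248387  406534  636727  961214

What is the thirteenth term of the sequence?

Δ: 10677, 21523, 39137, 65895, 104533, 158147, 230193, 324487
Δ²: 10846, 17614, 26758, 38638, 53614, 72046, 94294
Δ³: 6768, 9144, 11880, 14976, 18432, 22248
Δ⁴: 2376, 2736, 3096, 3456, 3816
Δ⁵: 360, 360, 360, 360
Constant fifth difference = 360, so extend:
3816 + 360 = 4176;  22248 + 4176 = 26424;  94294 + 26424 = 120718;  324487 + 120718 = 445205;  961214 + 445205 = 1406419
4176 + 360 = 4536;  26424 + 4536 = 30960;  120718 + 30960 = 151678;  445205 + 151678 = 596883;  1406419 + 596883 = 2003302
4536 + 360 = 4896;  30960 + 4896 = 35856;  151678 + 35856 = 187534;  596883 + 187534 = 784417;  2003302 + 784417 = 2787719
4896 + 360 = 5256;  35856 + 5256 = 41112;  187534 + 41112 = 228646;  784417 + 228646 = 1013063;  2787719 + 1013063 = 3800782

3800782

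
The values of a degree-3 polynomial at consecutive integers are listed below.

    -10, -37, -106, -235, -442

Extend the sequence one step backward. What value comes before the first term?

-7

First differences: -27, -69, -129, -207
Second differences: -42, -60, -78
Third differences: -18, -18
The third differences are constant at -18.
Work back: -42 + 18 = -24;  -27 + 24 = -3;  -10 + 3 = -7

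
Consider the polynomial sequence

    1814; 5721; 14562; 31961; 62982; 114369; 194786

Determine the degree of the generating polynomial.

Δ: 3907, 8841, 17399, 31021, 51387, 80417
Δ²: 4934, 8558, 13622, 20366, 29030
Δ³: 3624, 5064, 6744, 8664
Δ⁴: 1440, 1680, 1920
Δ⁵: 240, 240
The fifth differences are constant, so the polynomial has degree 5.

5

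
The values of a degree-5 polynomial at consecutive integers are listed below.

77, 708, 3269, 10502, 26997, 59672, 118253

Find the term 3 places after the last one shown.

First differences: 631 , 2561 , 7233 , 16495 , 32675 , 58581
Second differences: 1930 , 4672 , 9262 , 16180 , 25906
Third differences: 2742 , 4590 , 6918 , 9726
Fourth differences: 1848 , 2328 , 2808
Fifth differences: 480 , 480
Fifth differences constant at 480.
2808 + 480 = 3288;  9726 + 3288 = 13014;  25906 + 13014 = 38920;  58581 + 38920 = 97501;  118253 + 97501 = 215754
3288 + 480 = 3768;  13014 + 3768 = 16782;  38920 + 16782 = 55702;  97501 + 55702 = 153203;  215754 + 153203 = 368957
3768 + 480 = 4248;  16782 + 4248 = 21030;  55702 + 21030 = 76732;  153203 + 76732 = 229935;  368957 + 229935 = 598892

598892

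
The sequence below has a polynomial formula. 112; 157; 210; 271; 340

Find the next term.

45 , 53 , 61 , 69
8 , 8 , 8
The second differences are constant (8).
69 + 8 = 77;  340 + 77 = 417

417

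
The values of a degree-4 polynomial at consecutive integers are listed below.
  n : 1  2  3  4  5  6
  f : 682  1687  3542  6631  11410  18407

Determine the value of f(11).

110182

D1: 1005, 1855, 3089, 4779, 6997
D2: 850, 1234, 1690, 2218
D3: 384, 456, 528
D4: 72, 72
Fourth differences constant at 72.
528 + 72 = 600;  2218 + 600 = 2818;  6997 + 2818 = 9815;  18407 + 9815 = 28222
600 + 72 = 672;  2818 + 672 = 3490;  9815 + 3490 = 13305;  28222 + 13305 = 41527
672 + 72 = 744;  3490 + 744 = 4234;  13305 + 4234 = 17539;  41527 + 17539 = 59066
744 + 72 = 816;  4234 + 816 = 5050;  17539 + 5050 = 22589;  59066 + 22589 = 81655
816 + 72 = 888;  5050 + 888 = 5938;  22589 + 5938 = 28527;  81655 + 28527 = 110182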